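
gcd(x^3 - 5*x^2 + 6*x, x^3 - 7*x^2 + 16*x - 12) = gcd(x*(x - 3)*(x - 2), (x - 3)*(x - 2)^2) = x^2 - 5*x + 6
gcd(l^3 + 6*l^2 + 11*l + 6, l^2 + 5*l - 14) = 1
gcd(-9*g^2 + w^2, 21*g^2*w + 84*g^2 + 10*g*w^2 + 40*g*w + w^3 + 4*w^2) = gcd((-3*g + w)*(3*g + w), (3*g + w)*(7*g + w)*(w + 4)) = 3*g + w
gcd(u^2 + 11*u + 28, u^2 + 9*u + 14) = u + 7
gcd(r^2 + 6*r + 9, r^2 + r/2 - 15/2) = r + 3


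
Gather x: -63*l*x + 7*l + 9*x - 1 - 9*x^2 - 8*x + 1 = 7*l - 9*x^2 + x*(1 - 63*l)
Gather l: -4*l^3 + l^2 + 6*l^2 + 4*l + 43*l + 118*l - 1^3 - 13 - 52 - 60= -4*l^3 + 7*l^2 + 165*l - 126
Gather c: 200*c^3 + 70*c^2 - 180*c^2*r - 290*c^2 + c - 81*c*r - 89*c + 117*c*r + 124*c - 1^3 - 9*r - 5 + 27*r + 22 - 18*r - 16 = 200*c^3 + c^2*(-180*r - 220) + c*(36*r + 36)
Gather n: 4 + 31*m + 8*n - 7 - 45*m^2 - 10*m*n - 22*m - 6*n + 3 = -45*m^2 + 9*m + n*(2 - 10*m)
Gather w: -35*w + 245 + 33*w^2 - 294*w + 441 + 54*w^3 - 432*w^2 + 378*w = 54*w^3 - 399*w^2 + 49*w + 686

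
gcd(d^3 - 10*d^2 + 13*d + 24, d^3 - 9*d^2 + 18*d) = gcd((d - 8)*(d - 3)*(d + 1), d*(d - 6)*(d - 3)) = d - 3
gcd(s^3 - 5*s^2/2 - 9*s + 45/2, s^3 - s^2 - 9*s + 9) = s^2 - 9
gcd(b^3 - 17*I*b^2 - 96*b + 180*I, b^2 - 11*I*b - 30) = b^2 - 11*I*b - 30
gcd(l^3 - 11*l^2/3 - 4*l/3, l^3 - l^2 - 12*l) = l^2 - 4*l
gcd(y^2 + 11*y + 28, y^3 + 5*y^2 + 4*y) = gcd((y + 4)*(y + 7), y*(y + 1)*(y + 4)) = y + 4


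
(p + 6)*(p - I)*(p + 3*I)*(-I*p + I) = -I*p^4 + 2*p^3 - 5*I*p^3 + 10*p^2 + 3*I*p^2 - 12*p - 15*I*p + 18*I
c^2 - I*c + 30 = (c - 6*I)*(c + 5*I)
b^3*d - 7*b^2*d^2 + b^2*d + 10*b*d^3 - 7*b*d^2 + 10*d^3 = (b - 5*d)*(b - 2*d)*(b*d + d)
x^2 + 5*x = x*(x + 5)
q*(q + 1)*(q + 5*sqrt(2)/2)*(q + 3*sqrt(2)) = q^4 + q^3 + 11*sqrt(2)*q^3/2 + 11*sqrt(2)*q^2/2 + 15*q^2 + 15*q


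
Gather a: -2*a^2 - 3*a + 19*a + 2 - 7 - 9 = -2*a^2 + 16*a - 14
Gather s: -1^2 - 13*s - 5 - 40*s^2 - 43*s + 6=-40*s^2 - 56*s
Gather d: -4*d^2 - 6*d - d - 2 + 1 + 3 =-4*d^2 - 7*d + 2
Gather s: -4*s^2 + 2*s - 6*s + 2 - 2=-4*s^2 - 4*s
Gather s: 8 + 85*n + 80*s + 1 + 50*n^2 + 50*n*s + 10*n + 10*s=50*n^2 + 95*n + s*(50*n + 90) + 9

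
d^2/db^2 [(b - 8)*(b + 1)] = 2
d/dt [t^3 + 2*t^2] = t*(3*t + 4)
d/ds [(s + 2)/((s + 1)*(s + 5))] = (-s^2 - 4*s - 7)/(s^4 + 12*s^3 + 46*s^2 + 60*s + 25)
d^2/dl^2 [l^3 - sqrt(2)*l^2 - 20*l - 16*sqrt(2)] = 6*l - 2*sqrt(2)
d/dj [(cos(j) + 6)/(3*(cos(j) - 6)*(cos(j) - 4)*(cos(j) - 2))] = 2*(cos(j)^3 + 3*cos(j)^2 - 72*cos(j) + 156)*sin(j)/(3*(cos(j) - 6)^2*(cos(j) - 4)^2*(cos(j) - 2)^2)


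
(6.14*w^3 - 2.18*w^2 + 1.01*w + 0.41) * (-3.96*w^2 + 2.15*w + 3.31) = -24.3144*w^5 + 21.8338*w^4 + 11.6368*w^3 - 6.6679*w^2 + 4.2246*w + 1.3571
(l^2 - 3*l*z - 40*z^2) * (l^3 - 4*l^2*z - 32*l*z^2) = l^5 - 7*l^4*z - 60*l^3*z^2 + 256*l^2*z^3 + 1280*l*z^4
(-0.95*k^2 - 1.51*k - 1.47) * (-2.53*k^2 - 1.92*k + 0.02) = 2.4035*k^4 + 5.6443*k^3 + 6.5993*k^2 + 2.7922*k - 0.0294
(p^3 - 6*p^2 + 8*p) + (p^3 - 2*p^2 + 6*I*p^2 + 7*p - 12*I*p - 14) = 2*p^3 - 8*p^2 + 6*I*p^2 + 15*p - 12*I*p - 14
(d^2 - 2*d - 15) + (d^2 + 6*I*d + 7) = 2*d^2 - 2*d + 6*I*d - 8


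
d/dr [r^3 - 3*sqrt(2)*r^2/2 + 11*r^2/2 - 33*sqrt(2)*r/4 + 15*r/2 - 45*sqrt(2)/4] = 3*r^2 - 3*sqrt(2)*r + 11*r - 33*sqrt(2)/4 + 15/2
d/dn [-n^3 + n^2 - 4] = n*(2 - 3*n)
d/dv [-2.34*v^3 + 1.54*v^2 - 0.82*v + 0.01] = -7.02*v^2 + 3.08*v - 0.82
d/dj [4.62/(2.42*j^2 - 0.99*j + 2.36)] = (4.5738 - 22.3608*j)/(2.42*j^2 - 0.99*j + 2.36)^2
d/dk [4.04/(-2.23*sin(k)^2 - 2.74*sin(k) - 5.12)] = (18.0184*sin(k) + 11.0696)*cos(k)/(2.23*sin(k)^2 + 2.74*sin(k) + 5.12)^2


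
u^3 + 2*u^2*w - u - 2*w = (u - 1)*(u + 1)*(u + 2*w)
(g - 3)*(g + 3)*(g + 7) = g^3 + 7*g^2 - 9*g - 63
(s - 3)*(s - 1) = s^2 - 4*s + 3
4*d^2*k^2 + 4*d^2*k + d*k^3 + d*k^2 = k*(4*d + k)*(d*k + d)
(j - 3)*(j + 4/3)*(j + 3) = j^3 + 4*j^2/3 - 9*j - 12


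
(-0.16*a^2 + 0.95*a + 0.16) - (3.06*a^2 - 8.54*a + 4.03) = -3.22*a^2 + 9.49*a - 3.87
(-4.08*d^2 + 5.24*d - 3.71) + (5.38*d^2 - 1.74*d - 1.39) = 1.3*d^2 + 3.5*d - 5.1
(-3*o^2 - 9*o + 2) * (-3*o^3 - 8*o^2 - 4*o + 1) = 9*o^5 + 51*o^4 + 78*o^3 + 17*o^2 - 17*o + 2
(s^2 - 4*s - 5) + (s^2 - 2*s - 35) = 2*s^2 - 6*s - 40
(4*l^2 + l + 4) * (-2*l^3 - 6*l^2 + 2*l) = -8*l^5 - 26*l^4 - 6*l^3 - 22*l^2 + 8*l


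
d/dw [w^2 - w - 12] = 2*w - 1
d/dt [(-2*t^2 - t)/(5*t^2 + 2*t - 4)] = (t^2 + 16*t + 4)/(25*t^4 + 20*t^3 - 36*t^2 - 16*t + 16)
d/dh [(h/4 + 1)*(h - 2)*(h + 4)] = 3*h*(h/4 + 1)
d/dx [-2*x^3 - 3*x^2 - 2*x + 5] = -6*x^2 - 6*x - 2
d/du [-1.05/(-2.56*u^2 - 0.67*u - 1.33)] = (-5.376*u - 0.7035)/(2.56*u^2 + 0.67*u + 1.33)^2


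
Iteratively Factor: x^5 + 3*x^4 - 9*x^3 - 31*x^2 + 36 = (x + 2)*(x^4 + x^3 - 11*x^2 - 9*x + 18) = (x - 1)*(x + 2)*(x^3 + 2*x^2 - 9*x - 18) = (x - 3)*(x - 1)*(x + 2)*(x^2 + 5*x + 6) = (x - 3)*(x - 1)*(x + 2)^2*(x + 3)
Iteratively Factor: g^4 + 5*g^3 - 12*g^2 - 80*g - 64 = (g + 1)*(g^3 + 4*g^2 - 16*g - 64) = (g + 1)*(g + 4)*(g^2 - 16) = (g - 4)*(g + 1)*(g + 4)*(g + 4)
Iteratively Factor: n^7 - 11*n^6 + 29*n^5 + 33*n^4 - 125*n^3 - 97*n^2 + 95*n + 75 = (n + 1)*(n^6 - 12*n^5 + 41*n^4 - 8*n^3 - 117*n^2 + 20*n + 75) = (n + 1)^2*(n^5 - 13*n^4 + 54*n^3 - 62*n^2 - 55*n + 75) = (n - 5)*(n + 1)^2*(n^4 - 8*n^3 + 14*n^2 + 8*n - 15) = (n - 5)*(n - 1)*(n + 1)^2*(n^3 - 7*n^2 + 7*n + 15) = (n - 5)*(n - 1)*(n + 1)^3*(n^2 - 8*n + 15) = (n - 5)^2*(n - 1)*(n + 1)^3*(n - 3)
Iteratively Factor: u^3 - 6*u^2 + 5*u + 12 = (u - 3)*(u^2 - 3*u - 4) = (u - 4)*(u - 3)*(u + 1)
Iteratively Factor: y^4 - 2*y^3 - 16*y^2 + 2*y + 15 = (y + 1)*(y^3 - 3*y^2 - 13*y + 15) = (y - 1)*(y + 1)*(y^2 - 2*y - 15) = (y - 5)*(y - 1)*(y + 1)*(y + 3)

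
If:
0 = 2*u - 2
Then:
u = 1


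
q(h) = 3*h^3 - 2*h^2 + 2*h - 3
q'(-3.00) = 95.00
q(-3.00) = -108.00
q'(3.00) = 71.00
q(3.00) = 66.00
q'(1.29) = 11.82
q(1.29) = 2.69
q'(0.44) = 1.98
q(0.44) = -2.25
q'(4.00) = 130.00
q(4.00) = 165.00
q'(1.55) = 17.42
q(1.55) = 6.47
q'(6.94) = 407.71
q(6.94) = 917.32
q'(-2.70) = 78.41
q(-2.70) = -82.03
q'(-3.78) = 145.72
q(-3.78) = -201.17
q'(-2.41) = 63.91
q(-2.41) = -61.43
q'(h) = 9*h^2 - 4*h + 2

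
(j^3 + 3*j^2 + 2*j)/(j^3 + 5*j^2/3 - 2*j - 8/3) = 3*j/(3*j - 4)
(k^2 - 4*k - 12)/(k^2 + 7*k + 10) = (k - 6)/(k + 5)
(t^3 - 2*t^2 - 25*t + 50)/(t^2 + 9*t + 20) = (t^2 - 7*t + 10)/(t + 4)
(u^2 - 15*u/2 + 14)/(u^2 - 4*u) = (u - 7/2)/u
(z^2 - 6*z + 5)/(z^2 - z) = (z - 5)/z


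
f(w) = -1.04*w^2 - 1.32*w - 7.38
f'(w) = -2.08*w - 1.32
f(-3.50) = -15.50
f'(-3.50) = 5.96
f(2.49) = -17.11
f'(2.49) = -6.50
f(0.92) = -9.47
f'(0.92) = -3.23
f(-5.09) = -27.61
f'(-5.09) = 9.27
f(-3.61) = -16.17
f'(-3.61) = 6.19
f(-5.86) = -35.36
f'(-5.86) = 10.87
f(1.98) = -14.07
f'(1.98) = -5.44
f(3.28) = -22.90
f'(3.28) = -8.14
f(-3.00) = -12.78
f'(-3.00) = 4.92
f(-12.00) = -141.30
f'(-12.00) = 23.64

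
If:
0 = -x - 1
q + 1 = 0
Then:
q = -1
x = -1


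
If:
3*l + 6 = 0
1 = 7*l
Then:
No Solution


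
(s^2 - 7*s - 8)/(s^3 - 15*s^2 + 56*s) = (s + 1)/(s*(s - 7))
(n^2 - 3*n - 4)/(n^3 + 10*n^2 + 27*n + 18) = (n - 4)/(n^2 + 9*n + 18)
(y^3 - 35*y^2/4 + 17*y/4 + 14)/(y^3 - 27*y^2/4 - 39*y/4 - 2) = (4*y - 7)/(4*y + 1)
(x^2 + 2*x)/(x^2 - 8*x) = (x + 2)/(x - 8)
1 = 1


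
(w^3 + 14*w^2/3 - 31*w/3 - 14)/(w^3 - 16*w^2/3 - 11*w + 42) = (w^2 + 7*w + 6)/(w^2 - 3*w - 18)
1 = 1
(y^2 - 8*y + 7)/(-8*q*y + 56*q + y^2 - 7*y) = (y - 1)/(-8*q + y)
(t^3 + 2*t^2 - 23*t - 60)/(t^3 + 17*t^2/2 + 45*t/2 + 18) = 2*(t - 5)/(2*t + 3)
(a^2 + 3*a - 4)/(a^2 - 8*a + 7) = (a + 4)/(a - 7)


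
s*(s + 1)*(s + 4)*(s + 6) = s^4 + 11*s^3 + 34*s^2 + 24*s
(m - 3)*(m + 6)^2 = m^3 + 9*m^2 - 108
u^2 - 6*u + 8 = (u - 4)*(u - 2)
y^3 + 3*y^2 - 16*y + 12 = (y - 2)*(y - 1)*(y + 6)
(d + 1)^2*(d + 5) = d^3 + 7*d^2 + 11*d + 5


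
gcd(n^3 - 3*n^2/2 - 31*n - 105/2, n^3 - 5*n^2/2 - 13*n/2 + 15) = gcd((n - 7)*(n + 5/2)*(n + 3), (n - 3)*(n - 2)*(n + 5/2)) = n + 5/2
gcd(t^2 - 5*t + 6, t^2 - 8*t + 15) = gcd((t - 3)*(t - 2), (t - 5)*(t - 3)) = t - 3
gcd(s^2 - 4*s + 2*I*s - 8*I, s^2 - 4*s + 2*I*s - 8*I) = s^2 + s*(-4 + 2*I) - 8*I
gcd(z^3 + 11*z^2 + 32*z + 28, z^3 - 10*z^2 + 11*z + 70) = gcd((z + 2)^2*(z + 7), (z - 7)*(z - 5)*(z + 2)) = z + 2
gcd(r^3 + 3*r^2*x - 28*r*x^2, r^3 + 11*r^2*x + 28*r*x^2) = r^2 + 7*r*x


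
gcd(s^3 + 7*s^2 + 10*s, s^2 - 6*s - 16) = s + 2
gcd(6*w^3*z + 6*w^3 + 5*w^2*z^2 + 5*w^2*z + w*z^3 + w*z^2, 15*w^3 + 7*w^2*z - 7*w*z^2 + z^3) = 1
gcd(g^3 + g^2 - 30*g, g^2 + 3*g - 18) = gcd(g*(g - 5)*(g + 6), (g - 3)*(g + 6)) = g + 6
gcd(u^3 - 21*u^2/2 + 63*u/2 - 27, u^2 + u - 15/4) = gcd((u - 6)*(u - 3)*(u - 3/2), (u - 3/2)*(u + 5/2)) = u - 3/2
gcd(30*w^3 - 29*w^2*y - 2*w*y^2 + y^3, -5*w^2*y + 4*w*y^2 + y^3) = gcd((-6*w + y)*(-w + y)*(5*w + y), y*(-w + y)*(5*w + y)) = -5*w^2 + 4*w*y + y^2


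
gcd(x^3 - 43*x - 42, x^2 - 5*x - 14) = x - 7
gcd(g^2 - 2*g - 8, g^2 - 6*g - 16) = g + 2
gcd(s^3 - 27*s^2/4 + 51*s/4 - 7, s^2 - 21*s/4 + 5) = s - 4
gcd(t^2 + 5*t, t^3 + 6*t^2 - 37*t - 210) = t + 5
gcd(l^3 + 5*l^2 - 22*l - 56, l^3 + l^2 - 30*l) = 1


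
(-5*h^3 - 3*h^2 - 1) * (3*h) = -15*h^4 - 9*h^3 - 3*h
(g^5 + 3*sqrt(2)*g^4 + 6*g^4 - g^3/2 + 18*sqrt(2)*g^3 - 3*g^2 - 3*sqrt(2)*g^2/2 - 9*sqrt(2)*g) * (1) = g^5 + 3*sqrt(2)*g^4 + 6*g^4 - g^3/2 + 18*sqrt(2)*g^3 - 3*g^2 - 3*sqrt(2)*g^2/2 - 9*sqrt(2)*g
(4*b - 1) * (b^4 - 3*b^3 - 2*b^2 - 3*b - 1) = 4*b^5 - 13*b^4 - 5*b^3 - 10*b^2 - b + 1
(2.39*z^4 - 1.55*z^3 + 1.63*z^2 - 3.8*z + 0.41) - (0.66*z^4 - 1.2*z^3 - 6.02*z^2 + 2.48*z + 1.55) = 1.73*z^4 - 0.35*z^3 + 7.65*z^2 - 6.28*z - 1.14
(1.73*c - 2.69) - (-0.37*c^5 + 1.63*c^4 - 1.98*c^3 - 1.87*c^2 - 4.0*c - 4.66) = 0.37*c^5 - 1.63*c^4 + 1.98*c^3 + 1.87*c^2 + 5.73*c + 1.97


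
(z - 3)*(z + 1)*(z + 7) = z^3 + 5*z^2 - 17*z - 21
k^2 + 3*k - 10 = (k - 2)*(k + 5)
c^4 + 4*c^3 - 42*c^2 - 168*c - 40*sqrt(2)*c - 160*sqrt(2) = (c + 4)*(c - 5*sqrt(2))*(c + sqrt(2))*(c + 4*sqrt(2))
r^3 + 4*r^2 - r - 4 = (r - 1)*(r + 1)*(r + 4)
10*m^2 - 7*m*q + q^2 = (-5*m + q)*(-2*m + q)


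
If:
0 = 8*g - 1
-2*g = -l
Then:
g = 1/8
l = 1/4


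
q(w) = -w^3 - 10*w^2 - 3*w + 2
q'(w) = -3*w^2 - 20*w - 3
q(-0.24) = 2.16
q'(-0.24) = 1.63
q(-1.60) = -14.70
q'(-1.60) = 21.32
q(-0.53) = 0.93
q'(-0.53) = 6.76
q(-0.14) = 2.23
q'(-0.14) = -0.26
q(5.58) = -499.85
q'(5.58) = -208.01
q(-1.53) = -13.24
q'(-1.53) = 20.58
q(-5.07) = -109.52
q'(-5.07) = 21.29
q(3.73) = -200.21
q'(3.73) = -119.34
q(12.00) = -3202.00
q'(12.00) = -675.00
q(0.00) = 2.00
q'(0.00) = -3.00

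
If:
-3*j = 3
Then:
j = -1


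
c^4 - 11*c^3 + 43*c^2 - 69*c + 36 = (c - 4)*(c - 3)^2*(c - 1)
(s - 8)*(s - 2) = s^2 - 10*s + 16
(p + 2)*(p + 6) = p^2 + 8*p + 12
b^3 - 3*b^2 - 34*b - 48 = (b - 8)*(b + 2)*(b + 3)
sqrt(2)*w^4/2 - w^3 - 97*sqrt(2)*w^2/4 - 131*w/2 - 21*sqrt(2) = (w - 6*sqrt(2))*(w + sqrt(2))*(w + 7*sqrt(2)/2)*(sqrt(2)*w/2 + 1/2)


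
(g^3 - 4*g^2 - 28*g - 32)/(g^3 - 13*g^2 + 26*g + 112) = (g + 2)/(g - 7)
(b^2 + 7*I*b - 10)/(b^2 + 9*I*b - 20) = (b + 2*I)/(b + 4*I)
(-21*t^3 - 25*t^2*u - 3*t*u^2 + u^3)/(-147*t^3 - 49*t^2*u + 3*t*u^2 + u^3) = (t + u)/(7*t + u)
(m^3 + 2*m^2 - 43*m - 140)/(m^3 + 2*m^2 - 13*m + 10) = (m^2 - 3*m - 28)/(m^2 - 3*m + 2)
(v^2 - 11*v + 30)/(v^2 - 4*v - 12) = (v - 5)/(v + 2)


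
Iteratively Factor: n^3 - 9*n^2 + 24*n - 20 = (n - 5)*(n^2 - 4*n + 4) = (n - 5)*(n - 2)*(n - 2)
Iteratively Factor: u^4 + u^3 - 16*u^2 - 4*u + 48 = (u - 3)*(u^3 + 4*u^2 - 4*u - 16) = (u - 3)*(u + 2)*(u^2 + 2*u - 8) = (u - 3)*(u + 2)*(u + 4)*(u - 2)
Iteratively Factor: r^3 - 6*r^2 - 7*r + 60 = (r + 3)*(r^2 - 9*r + 20) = (r - 4)*(r + 3)*(r - 5)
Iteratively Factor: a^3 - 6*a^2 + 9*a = (a)*(a^2 - 6*a + 9) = a*(a - 3)*(a - 3)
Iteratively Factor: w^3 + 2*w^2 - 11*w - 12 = (w + 1)*(w^2 + w - 12) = (w - 3)*(w + 1)*(w + 4)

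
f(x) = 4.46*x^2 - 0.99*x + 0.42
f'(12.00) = 106.05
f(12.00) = 630.78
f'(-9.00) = -81.27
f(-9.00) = 370.59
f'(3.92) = 33.98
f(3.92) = 65.07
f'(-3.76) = -34.53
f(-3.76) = 67.20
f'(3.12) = 26.84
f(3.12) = 40.75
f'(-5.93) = -53.89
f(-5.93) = 163.13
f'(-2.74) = -25.43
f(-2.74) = 36.62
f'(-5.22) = -47.55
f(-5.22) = 127.12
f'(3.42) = 29.52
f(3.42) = 49.20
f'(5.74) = 50.21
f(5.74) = 141.68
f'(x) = 8.92*x - 0.99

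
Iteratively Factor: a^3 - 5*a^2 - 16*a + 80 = (a - 5)*(a^2 - 16) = (a - 5)*(a + 4)*(a - 4)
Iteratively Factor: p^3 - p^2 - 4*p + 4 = (p - 1)*(p^2 - 4) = (p - 2)*(p - 1)*(p + 2)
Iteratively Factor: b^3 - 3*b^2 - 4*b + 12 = (b - 2)*(b^2 - b - 6) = (b - 3)*(b - 2)*(b + 2)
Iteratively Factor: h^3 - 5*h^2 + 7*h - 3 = (h - 1)*(h^2 - 4*h + 3) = (h - 3)*(h - 1)*(h - 1)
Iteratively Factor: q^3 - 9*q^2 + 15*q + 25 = (q + 1)*(q^2 - 10*q + 25) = (q - 5)*(q + 1)*(q - 5)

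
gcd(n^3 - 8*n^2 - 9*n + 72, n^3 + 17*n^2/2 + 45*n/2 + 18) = n + 3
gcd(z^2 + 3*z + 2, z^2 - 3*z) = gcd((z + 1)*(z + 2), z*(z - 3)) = 1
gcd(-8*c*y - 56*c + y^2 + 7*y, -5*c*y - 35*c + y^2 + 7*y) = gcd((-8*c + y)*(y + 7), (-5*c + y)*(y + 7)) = y + 7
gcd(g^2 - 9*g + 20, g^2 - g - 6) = 1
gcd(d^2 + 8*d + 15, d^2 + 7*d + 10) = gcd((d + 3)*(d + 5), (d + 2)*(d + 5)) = d + 5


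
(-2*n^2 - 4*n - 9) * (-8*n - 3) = 16*n^3 + 38*n^2 + 84*n + 27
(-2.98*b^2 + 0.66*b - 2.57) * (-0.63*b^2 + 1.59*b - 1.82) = 1.8774*b^4 - 5.154*b^3 + 8.0921*b^2 - 5.2875*b + 4.6774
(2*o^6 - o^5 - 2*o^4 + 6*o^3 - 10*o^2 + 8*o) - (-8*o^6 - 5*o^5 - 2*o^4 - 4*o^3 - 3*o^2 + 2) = 10*o^6 + 4*o^5 + 10*o^3 - 7*o^2 + 8*o - 2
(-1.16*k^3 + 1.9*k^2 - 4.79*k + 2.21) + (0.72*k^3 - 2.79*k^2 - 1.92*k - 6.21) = -0.44*k^3 - 0.89*k^2 - 6.71*k - 4.0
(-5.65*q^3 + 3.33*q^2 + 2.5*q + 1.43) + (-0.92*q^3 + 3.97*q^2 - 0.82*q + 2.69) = -6.57*q^3 + 7.3*q^2 + 1.68*q + 4.12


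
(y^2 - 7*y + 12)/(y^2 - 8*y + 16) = (y - 3)/(y - 4)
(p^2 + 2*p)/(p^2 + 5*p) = (p + 2)/(p + 5)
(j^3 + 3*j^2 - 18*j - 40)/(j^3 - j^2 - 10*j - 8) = (j + 5)/(j + 1)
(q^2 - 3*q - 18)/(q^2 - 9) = (q - 6)/(q - 3)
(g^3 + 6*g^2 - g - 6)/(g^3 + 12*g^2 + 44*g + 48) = (g^2 - 1)/(g^2 + 6*g + 8)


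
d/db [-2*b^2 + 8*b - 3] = 8 - 4*b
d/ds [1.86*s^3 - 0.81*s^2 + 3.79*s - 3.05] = 5.58*s^2 - 1.62*s + 3.79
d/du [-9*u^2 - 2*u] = -18*u - 2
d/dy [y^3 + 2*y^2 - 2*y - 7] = 3*y^2 + 4*y - 2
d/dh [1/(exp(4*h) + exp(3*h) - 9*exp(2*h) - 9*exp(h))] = (-4*exp(3*h) - 3*exp(2*h) + 18*exp(h) + 9)*exp(-h)/(exp(3*h) + exp(2*h) - 9*exp(h) - 9)^2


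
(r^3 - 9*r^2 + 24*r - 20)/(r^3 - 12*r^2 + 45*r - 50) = (r - 2)/(r - 5)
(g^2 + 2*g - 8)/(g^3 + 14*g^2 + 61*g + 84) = (g - 2)/(g^2 + 10*g + 21)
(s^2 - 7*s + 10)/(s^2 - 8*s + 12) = (s - 5)/(s - 6)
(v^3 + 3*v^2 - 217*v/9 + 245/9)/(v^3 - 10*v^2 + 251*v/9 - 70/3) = (v + 7)/(v - 6)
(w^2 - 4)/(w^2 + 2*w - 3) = (w^2 - 4)/(w^2 + 2*w - 3)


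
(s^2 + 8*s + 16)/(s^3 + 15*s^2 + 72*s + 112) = 1/(s + 7)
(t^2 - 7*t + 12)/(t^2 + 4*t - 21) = (t - 4)/(t + 7)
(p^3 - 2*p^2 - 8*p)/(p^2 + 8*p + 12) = p*(p - 4)/(p + 6)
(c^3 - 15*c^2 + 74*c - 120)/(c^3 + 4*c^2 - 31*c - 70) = (c^2 - 10*c + 24)/(c^2 + 9*c + 14)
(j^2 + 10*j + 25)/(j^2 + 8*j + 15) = (j + 5)/(j + 3)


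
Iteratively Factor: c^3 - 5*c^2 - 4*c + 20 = (c - 2)*(c^2 - 3*c - 10) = (c - 5)*(c - 2)*(c + 2)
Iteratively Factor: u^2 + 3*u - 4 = (u - 1)*(u + 4)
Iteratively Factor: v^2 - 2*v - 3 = (v + 1)*(v - 3)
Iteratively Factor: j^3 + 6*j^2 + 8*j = (j + 4)*(j^2 + 2*j) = (j + 2)*(j + 4)*(j)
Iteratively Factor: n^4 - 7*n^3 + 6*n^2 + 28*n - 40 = (n - 2)*(n^3 - 5*n^2 - 4*n + 20) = (n - 2)*(n + 2)*(n^2 - 7*n + 10) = (n - 5)*(n - 2)*(n + 2)*(n - 2)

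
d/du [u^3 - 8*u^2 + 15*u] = 3*u^2 - 16*u + 15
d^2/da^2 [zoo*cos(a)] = zoo*cos(a)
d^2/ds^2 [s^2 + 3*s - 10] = 2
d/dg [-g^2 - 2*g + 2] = -2*g - 2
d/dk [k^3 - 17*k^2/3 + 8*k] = 3*k^2 - 34*k/3 + 8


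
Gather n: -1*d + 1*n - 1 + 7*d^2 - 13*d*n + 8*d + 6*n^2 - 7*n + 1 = 7*d^2 + 7*d + 6*n^2 + n*(-13*d - 6)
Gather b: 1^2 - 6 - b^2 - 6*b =-b^2 - 6*b - 5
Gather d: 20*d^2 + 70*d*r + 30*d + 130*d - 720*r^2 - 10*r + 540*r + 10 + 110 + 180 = 20*d^2 + d*(70*r + 160) - 720*r^2 + 530*r + 300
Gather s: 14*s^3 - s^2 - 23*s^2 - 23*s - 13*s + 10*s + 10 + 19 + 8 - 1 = 14*s^3 - 24*s^2 - 26*s + 36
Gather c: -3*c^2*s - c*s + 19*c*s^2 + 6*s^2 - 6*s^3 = -3*c^2*s + c*(19*s^2 - s) - 6*s^3 + 6*s^2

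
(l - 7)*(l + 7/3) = l^2 - 14*l/3 - 49/3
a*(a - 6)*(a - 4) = a^3 - 10*a^2 + 24*a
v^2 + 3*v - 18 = (v - 3)*(v + 6)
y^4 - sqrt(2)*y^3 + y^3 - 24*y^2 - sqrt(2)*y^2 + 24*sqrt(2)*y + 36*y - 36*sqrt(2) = (y - 3)*(y - 2)*(y + 6)*(y - sqrt(2))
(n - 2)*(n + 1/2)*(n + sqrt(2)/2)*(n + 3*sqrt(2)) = n^4 - 3*n^3/2 + 7*sqrt(2)*n^3/2 - 21*sqrt(2)*n^2/4 + 2*n^2 - 7*sqrt(2)*n/2 - 9*n/2 - 3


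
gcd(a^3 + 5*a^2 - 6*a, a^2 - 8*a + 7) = a - 1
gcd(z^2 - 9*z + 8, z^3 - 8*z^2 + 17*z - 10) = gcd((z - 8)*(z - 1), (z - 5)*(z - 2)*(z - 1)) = z - 1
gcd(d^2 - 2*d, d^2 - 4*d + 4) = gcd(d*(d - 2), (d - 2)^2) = d - 2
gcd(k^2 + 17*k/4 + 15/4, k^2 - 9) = k + 3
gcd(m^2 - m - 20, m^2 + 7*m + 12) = m + 4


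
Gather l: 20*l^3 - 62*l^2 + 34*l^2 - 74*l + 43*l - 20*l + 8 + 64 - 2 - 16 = 20*l^3 - 28*l^2 - 51*l + 54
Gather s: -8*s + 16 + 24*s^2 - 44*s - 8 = 24*s^2 - 52*s + 8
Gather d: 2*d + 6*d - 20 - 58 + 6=8*d - 72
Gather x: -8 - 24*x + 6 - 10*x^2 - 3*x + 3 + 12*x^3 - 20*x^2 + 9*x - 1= 12*x^3 - 30*x^2 - 18*x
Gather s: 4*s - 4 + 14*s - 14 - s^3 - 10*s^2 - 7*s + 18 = -s^3 - 10*s^2 + 11*s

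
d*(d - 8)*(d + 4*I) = d^3 - 8*d^2 + 4*I*d^2 - 32*I*d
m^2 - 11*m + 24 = (m - 8)*(m - 3)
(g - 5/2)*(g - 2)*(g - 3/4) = g^3 - 21*g^2/4 + 67*g/8 - 15/4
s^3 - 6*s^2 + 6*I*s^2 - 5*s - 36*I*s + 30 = (s - 6)*(s + I)*(s + 5*I)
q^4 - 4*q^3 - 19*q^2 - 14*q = q*(q - 7)*(q + 1)*(q + 2)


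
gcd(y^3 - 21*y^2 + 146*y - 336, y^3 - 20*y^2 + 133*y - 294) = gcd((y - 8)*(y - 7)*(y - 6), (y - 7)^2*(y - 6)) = y^2 - 13*y + 42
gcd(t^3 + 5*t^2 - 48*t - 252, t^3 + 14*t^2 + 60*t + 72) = t^2 + 12*t + 36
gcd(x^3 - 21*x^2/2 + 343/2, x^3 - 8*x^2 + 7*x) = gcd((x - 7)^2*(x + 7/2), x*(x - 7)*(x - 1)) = x - 7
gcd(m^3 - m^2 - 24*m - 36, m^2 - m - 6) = m + 2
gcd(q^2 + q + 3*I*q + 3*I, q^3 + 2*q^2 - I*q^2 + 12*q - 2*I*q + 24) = q + 3*I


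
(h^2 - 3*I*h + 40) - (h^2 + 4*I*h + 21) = -7*I*h + 19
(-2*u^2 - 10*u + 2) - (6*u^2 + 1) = -8*u^2 - 10*u + 1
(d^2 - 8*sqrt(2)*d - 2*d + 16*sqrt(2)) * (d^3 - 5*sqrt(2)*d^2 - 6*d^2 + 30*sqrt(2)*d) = d^5 - 13*sqrt(2)*d^4 - 8*d^4 + 92*d^3 + 104*sqrt(2)*d^3 - 640*d^2 - 156*sqrt(2)*d^2 + 960*d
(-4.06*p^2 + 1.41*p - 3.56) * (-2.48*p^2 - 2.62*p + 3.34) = 10.0688*p^4 + 7.1404*p^3 - 8.4258*p^2 + 14.0366*p - 11.8904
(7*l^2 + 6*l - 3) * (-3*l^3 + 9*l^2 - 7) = -21*l^5 + 45*l^4 + 63*l^3 - 76*l^2 - 42*l + 21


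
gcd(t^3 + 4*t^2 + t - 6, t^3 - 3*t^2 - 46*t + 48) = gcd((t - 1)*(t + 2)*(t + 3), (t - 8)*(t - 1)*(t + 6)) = t - 1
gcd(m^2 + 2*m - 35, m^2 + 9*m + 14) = m + 7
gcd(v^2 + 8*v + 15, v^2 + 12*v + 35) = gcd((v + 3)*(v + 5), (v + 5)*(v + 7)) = v + 5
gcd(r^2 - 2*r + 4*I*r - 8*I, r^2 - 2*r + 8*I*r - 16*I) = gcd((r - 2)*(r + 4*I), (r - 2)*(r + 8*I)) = r - 2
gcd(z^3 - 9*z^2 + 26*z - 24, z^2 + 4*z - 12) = z - 2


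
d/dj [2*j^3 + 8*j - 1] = 6*j^2 + 8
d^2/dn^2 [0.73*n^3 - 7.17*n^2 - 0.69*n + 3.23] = 4.38*n - 14.34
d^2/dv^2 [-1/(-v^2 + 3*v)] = 2*(-v*(v - 3) + (2*v - 3)^2)/(v^3*(v - 3)^3)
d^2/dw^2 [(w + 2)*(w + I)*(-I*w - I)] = -6*I*w + 2 - 6*I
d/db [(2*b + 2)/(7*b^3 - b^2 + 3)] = 2*(7*b^3 - b^2 - b*(b + 1)*(21*b - 2) + 3)/(7*b^3 - b^2 + 3)^2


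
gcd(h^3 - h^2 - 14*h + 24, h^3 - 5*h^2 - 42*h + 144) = h - 3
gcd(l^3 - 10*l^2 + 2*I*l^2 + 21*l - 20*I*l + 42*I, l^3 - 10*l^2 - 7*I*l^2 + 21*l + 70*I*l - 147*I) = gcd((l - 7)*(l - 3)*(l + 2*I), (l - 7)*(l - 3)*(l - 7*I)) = l^2 - 10*l + 21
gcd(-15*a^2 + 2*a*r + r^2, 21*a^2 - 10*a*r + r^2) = -3*a + r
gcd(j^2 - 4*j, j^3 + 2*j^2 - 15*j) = j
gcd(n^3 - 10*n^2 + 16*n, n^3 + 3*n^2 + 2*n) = n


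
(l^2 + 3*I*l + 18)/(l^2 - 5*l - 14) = (l^2 + 3*I*l + 18)/(l^2 - 5*l - 14)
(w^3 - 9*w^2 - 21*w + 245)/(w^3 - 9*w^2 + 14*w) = (w^2 - 2*w - 35)/(w*(w - 2))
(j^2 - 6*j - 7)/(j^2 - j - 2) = (j - 7)/(j - 2)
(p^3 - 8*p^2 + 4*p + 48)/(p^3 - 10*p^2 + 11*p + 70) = (p^2 - 10*p + 24)/(p^2 - 12*p + 35)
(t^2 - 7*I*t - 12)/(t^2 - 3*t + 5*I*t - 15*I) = (t^2 - 7*I*t - 12)/(t^2 + t*(-3 + 5*I) - 15*I)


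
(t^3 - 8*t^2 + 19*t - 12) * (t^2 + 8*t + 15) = t^5 - 30*t^3 + 20*t^2 + 189*t - 180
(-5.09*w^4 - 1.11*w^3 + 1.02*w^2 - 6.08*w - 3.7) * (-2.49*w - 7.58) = 12.6741*w^5 + 41.3461*w^4 + 5.874*w^3 + 7.4076*w^2 + 55.2994*w + 28.046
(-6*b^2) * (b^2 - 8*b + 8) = -6*b^4 + 48*b^3 - 48*b^2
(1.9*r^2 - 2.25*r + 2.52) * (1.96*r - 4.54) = 3.724*r^3 - 13.036*r^2 + 15.1542*r - 11.4408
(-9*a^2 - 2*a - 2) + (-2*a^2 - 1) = -11*a^2 - 2*a - 3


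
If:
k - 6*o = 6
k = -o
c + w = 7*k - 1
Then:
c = 5 - w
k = 6/7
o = -6/7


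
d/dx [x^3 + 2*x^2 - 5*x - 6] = 3*x^2 + 4*x - 5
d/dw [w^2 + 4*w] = 2*w + 4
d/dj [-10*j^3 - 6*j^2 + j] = -30*j^2 - 12*j + 1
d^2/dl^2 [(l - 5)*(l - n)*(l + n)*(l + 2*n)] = 12*l^2 + 12*l*n - 30*l - 2*n^2 - 20*n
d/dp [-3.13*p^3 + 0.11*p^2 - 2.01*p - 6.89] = -9.39*p^2 + 0.22*p - 2.01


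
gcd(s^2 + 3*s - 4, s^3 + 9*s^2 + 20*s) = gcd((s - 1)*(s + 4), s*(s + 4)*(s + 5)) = s + 4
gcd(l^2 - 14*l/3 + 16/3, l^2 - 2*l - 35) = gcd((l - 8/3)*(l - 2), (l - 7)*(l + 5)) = 1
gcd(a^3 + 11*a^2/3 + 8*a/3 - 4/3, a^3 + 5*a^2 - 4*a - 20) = a + 2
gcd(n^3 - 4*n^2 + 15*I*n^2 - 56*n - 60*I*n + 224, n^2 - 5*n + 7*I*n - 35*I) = n + 7*I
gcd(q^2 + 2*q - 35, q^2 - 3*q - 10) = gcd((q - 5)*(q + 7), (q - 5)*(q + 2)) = q - 5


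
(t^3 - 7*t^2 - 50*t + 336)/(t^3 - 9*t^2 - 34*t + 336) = (t^2 + t - 42)/(t^2 - t - 42)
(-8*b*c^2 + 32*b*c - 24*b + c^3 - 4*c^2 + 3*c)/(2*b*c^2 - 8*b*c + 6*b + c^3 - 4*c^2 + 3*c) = (-8*b + c)/(2*b + c)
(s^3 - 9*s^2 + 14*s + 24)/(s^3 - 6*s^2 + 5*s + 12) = (s - 6)/(s - 3)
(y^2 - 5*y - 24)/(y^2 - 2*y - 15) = (y - 8)/(y - 5)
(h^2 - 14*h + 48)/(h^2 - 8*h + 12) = (h - 8)/(h - 2)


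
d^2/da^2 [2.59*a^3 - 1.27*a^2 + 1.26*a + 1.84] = 15.54*a - 2.54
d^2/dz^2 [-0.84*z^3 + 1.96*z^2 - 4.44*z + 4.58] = 3.92 - 5.04*z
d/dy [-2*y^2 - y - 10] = -4*y - 1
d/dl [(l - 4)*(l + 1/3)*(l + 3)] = 3*l^2 - 4*l/3 - 37/3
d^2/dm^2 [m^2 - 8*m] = 2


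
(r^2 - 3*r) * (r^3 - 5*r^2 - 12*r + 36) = r^5 - 8*r^4 + 3*r^3 + 72*r^2 - 108*r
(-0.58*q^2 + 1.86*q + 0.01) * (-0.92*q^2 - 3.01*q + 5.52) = 0.5336*q^4 + 0.0345999999999997*q^3 - 8.8094*q^2 + 10.2371*q + 0.0552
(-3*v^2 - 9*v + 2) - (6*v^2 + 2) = -9*v^2 - 9*v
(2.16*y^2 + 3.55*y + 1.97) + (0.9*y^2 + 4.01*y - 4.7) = 3.06*y^2 + 7.56*y - 2.73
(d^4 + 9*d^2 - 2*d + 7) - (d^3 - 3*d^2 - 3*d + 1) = d^4 - d^3 + 12*d^2 + d + 6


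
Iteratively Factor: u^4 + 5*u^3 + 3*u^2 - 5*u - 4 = (u + 4)*(u^3 + u^2 - u - 1) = (u + 1)*(u + 4)*(u^2 - 1) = (u + 1)^2*(u + 4)*(u - 1)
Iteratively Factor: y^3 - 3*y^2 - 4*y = (y + 1)*(y^2 - 4*y) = y*(y + 1)*(y - 4)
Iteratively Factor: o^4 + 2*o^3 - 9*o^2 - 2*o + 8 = (o - 1)*(o^3 + 3*o^2 - 6*o - 8) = (o - 1)*(o + 4)*(o^2 - o - 2) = (o - 2)*(o - 1)*(o + 4)*(o + 1)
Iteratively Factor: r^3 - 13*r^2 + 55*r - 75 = (r - 5)*(r^2 - 8*r + 15) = (r - 5)^2*(r - 3)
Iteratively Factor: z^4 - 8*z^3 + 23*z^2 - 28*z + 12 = (z - 3)*(z^3 - 5*z^2 + 8*z - 4) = (z - 3)*(z - 1)*(z^2 - 4*z + 4) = (z - 3)*(z - 2)*(z - 1)*(z - 2)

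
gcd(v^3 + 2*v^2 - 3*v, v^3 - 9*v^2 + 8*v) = v^2 - v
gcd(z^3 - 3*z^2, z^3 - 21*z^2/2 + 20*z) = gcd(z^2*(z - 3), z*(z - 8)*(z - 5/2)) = z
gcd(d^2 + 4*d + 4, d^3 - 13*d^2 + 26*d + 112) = d + 2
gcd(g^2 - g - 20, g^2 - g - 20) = g^2 - g - 20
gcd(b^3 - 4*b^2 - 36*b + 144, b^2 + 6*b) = b + 6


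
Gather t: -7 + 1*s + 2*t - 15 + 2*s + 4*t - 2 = 3*s + 6*t - 24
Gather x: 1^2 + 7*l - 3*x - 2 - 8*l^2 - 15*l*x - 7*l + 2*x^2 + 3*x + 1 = -8*l^2 - 15*l*x + 2*x^2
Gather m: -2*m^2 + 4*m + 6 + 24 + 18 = -2*m^2 + 4*m + 48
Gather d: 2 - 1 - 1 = 0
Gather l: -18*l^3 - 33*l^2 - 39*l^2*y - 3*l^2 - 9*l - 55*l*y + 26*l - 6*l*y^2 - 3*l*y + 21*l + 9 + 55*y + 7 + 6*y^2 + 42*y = -18*l^3 + l^2*(-39*y - 36) + l*(-6*y^2 - 58*y + 38) + 6*y^2 + 97*y + 16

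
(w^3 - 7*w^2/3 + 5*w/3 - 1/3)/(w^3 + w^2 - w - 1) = (3*w^2 - 4*w + 1)/(3*(w^2 + 2*w + 1))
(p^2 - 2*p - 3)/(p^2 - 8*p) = (p^2 - 2*p - 3)/(p*(p - 8))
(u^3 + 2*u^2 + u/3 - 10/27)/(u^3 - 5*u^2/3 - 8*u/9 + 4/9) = (u + 5/3)/(u - 2)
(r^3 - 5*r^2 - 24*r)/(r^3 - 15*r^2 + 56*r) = (r + 3)/(r - 7)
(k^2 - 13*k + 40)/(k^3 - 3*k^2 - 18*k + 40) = (k - 8)/(k^2 + 2*k - 8)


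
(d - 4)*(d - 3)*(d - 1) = d^3 - 8*d^2 + 19*d - 12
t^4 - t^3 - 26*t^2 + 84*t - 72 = (t - 3)*(t - 2)^2*(t + 6)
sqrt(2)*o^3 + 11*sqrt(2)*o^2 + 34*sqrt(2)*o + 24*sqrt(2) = (o + 4)*(o + 6)*(sqrt(2)*o + sqrt(2))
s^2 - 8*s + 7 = (s - 7)*(s - 1)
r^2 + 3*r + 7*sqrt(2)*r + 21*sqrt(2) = (r + 3)*(r + 7*sqrt(2))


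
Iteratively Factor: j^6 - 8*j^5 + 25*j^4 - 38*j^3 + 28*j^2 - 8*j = (j - 2)*(j^5 - 6*j^4 + 13*j^3 - 12*j^2 + 4*j) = (j - 2)^2*(j^4 - 4*j^3 + 5*j^2 - 2*j) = (j - 2)^2*(j - 1)*(j^3 - 3*j^2 + 2*j) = (j - 2)^3*(j - 1)*(j^2 - j) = (j - 2)^3*(j - 1)^2*(j)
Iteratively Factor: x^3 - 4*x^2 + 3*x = (x - 3)*(x^2 - x) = x*(x - 3)*(x - 1)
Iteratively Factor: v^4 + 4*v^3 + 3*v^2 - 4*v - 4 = (v + 2)*(v^3 + 2*v^2 - v - 2) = (v + 2)^2*(v^2 - 1) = (v + 1)*(v + 2)^2*(v - 1)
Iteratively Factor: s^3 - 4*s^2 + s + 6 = (s - 3)*(s^2 - s - 2) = (s - 3)*(s - 2)*(s + 1)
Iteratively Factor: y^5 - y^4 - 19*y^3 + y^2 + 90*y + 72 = (y - 3)*(y^4 + 2*y^3 - 13*y^2 - 38*y - 24) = (y - 3)*(y + 3)*(y^3 - y^2 - 10*y - 8) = (y - 3)*(y + 1)*(y + 3)*(y^2 - 2*y - 8) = (y - 3)*(y + 1)*(y + 2)*(y + 3)*(y - 4)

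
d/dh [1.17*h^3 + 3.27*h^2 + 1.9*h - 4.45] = 3.51*h^2 + 6.54*h + 1.9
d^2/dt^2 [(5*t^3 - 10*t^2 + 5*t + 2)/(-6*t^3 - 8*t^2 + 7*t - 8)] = 6*(200*t^6 - 390*t^5 + 516*t^4 - 1341*t^3 + 76*t^2 + 208*t + 130)/(216*t^9 + 864*t^8 + 396*t^7 - 640*t^6 + 1842*t^5 + 696*t^4 - 1879*t^3 + 2712*t^2 - 1344*t + 512)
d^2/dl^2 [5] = 0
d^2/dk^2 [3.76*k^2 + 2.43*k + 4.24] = 7.52000000000000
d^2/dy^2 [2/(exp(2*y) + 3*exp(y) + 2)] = 2*(2*(2*exp(y) + 3)^2*exp(y) - (4*exp(y) + 3)*(exp(2*y) + 3*exp(y) + 2))*exp(y)/(exp(2*y) + 3*exp(y) + 2)^3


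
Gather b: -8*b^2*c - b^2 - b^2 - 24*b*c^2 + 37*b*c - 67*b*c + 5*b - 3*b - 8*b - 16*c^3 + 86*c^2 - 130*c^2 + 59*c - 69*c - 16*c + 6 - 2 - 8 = b^2*(-8*c - 2) + b*(-24*c^2 - 30*c - 6) - 16*c^3 - 44*c^2 - 26*c - 4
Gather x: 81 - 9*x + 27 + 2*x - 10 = 98 - 7*x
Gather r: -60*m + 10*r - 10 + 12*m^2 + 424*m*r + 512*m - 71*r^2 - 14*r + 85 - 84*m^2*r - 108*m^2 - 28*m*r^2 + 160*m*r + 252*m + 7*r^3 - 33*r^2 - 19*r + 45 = -96*m^2 + 704*m + 7*r^3 + r^2*(-28*m - 104) + r*(-84*m^2 + 584*m - 23) + 120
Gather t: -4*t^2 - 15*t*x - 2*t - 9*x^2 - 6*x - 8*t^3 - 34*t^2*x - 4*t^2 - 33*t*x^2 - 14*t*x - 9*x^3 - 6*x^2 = -8*t^3 + t^2*(-34*x - 8) + t*(-33*x^2 - 29*x - 2) - 9*x^3 - 15*x^2 - 6*x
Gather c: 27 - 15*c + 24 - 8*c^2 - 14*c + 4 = -8*c^2 - 29*c + 55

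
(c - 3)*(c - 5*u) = c^2 - 5*c*u - 3*c + 15*u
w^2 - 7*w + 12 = (w - 4)*(w - 3)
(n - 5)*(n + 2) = n^2 - 3*n - 10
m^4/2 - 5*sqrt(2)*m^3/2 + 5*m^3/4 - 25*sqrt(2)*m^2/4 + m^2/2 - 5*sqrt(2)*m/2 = m*(m/2 + 1)*(m + 1/2)*(m - 5*sqrt(2))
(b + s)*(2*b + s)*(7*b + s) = 14*b^3 + 23*b^2*s + 10*b*s^2 + s^3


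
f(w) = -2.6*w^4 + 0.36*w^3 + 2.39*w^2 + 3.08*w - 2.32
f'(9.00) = -7448.02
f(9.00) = -16577.17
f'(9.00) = -7448.02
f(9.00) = -16577.17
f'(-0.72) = 4.08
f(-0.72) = -4.13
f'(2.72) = -185.21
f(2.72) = -111.33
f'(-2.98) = 273.65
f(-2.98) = -204.84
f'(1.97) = -62.82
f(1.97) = -23.38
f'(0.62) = 3.98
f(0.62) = 0.21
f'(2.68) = -176.54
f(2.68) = -104.10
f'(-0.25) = 2.12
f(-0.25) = -2.96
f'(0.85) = 1.54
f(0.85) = 0.89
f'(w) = -10.4*w^3 + 1.08*w^2 + 4.78*w + 3.08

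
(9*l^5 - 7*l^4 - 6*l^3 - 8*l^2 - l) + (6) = 9*l^5 - 7*l^4 - 6*l^3 - 8*l^2 - l + 6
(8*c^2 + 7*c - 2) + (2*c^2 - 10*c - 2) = 10*c^2 - 3*c - 4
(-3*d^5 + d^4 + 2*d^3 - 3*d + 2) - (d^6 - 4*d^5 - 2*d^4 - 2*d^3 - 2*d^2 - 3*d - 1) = -d^6 + d^5 + 3*d^4 + 4*d^3 + 2*d^2 + 3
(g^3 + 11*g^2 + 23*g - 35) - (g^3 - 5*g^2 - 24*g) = 16*g^2 + 47*g - 35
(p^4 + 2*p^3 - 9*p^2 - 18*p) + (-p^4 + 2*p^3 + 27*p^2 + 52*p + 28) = 4*p^3 + 18*p^2 + 34*p + 28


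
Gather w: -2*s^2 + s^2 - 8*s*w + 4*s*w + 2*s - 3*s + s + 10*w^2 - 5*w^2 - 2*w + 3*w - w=-s^2 - 4*s*w + 5*w^2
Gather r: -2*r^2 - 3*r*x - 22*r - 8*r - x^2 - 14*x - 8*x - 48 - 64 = -2*r^2 + r*(-3*x - 30) - x^2 - 22*x - 112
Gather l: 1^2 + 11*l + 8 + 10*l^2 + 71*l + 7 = 10*l^2 + 82*l + 16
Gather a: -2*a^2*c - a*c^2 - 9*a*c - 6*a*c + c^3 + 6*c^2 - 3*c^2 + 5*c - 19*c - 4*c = -2*a^2*c + a*(-c^2 - 15*c) + c^3 + 3*c^2 - 18*c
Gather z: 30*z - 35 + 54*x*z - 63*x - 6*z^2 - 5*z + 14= -63*x - 6*z^2 + z*(54*x + 25) - 21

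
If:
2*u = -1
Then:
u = -1/2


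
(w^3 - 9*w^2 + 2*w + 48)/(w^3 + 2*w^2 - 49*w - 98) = (w^2 - 11*w + 24)/(w^2 - 49)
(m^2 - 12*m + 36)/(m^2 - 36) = (m - 6)/(m + 6)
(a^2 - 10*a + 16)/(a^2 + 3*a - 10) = (a - 8)/(a + 5)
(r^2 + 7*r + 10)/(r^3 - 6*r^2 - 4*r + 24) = (r + 5)/(r^2 - 8*r + 12)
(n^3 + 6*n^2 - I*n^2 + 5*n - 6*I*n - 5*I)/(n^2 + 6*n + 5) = n - I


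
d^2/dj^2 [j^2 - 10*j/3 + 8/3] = 2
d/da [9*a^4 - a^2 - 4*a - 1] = 36*a^3 - 2*a - 4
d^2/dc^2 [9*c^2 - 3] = 18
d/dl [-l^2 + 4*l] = 4 - 2*l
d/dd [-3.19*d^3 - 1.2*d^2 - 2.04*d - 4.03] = -9.57*d^2 - 2.4*d - 2.04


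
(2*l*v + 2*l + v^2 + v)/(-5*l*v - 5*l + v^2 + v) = (2*l + v)/(-5*l + v)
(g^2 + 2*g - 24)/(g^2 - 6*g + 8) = (g + 6)/(g - 2)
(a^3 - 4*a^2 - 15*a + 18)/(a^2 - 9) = (a^2 - 7*a + 6)/(a - 3)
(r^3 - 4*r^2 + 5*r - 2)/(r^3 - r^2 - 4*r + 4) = (r - 1)/(r + 2)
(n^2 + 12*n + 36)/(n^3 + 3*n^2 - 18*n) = (n + 6)/(n*(n - 3))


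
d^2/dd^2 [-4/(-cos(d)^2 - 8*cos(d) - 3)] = 8*(-2*sin(d)^4 + 27*sin(d)^2 + 27*cos(d) - 3*cos(3*d) + 36)/(-sin(d)^2 + 8*cos(d) + 4)^3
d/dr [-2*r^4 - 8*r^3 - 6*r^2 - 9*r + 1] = -8*r^3 - 24*r^2 - 12*r - 9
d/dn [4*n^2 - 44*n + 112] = 8*n - 44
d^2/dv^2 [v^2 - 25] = 2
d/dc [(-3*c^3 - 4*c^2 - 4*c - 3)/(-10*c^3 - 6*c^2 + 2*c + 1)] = (-22*c^4 - 92*c^3 - 131*c^2 - 44*c + 2)/(100*c^6 + 120*c^5 - 4*c^4 - 44*c^3 - 8*c^2 + 4*c + 1)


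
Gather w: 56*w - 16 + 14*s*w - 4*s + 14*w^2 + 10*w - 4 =-4*s + 14*w^2 + w*(14*s + 66) - 20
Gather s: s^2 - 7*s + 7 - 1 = s^2 - 7*s + 6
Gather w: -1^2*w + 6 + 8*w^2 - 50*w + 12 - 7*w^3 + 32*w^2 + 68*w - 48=-7*w^3 + 40*w^2 + 17*w - 30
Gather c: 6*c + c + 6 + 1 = 7*c + 7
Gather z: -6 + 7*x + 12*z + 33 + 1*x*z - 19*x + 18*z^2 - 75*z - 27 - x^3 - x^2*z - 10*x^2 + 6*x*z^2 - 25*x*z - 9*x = -x^3 - 10*x^2 - 21*x + z^2*(6*x + 18) + z*(-x^2 - 24*x - 63)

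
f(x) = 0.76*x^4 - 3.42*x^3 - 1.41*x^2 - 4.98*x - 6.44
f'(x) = 3.04*x^3 - 10.26*x^2 - 2.82*x - 4.98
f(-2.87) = 128.65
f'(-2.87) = -153.26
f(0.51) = -9.75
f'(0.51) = -8.68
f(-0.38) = -4.55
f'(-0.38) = -5.56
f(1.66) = -28.47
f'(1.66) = -24.03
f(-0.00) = -6.44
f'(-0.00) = -4.98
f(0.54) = -10.01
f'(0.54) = -9.02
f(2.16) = -41.70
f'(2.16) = -28.30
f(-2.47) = 77.08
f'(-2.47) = -106.42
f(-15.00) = 49768.51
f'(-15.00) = -12531.18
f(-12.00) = 21519.40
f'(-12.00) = -6701.70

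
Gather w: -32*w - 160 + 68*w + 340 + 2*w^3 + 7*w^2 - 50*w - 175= 2*w^3 + 7*w^2 - 14*w + 5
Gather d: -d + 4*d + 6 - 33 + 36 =3*d + 9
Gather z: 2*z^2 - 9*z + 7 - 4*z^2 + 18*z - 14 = -2*z^2 + 9*z - 7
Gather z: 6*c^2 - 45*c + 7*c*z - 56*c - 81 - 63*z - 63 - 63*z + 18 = 6*c^2 - 101*c + z*(7*c - 126) - 126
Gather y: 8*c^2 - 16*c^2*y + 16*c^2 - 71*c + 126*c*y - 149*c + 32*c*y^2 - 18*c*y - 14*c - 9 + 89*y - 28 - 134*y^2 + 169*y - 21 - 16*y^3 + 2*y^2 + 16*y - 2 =24*c^2 - 234*c - 16*y^3 + y^2*(32*c - 132) + y*(-16*c^2 + 108*c + 274) - 60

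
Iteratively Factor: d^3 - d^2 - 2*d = (d - 2)*(d^2 + d) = d*(d - 2)*(d + 1)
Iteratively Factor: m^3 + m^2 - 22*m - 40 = (m + 4)*(m^2 - 3*m - 10) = (m + 2)*(m + 4)*(m - 5)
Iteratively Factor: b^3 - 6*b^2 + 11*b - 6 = (b - 3)*(b^2 - 3*b + 2) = (b - 3)*(b - 1)*(b - 2)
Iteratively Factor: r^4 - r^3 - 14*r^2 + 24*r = (r + 4)*(r^3 - 5*r^2 + 6*r) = (r - 3)*(r + 4)*(r^2 - 2*r) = (r - 3)*(r - 2)*(r + 4)*(r)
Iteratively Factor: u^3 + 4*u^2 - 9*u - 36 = (u + 4)*(u^2 - 9) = (u + 3)*(u + 4)*(u - 3)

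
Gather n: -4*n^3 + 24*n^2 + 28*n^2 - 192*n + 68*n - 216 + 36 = -4*n^3 + 52*n^2 - 124*n - 180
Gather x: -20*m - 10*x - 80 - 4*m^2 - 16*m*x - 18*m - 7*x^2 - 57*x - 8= -4*m^2 - 38*m - 7*x^2 + x*(-16*m - 67) - 88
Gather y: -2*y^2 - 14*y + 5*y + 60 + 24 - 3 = -2*y^2 - 9*y + 81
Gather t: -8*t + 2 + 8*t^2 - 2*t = 8*t^2 - 10*t + 2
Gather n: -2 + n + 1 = n - 1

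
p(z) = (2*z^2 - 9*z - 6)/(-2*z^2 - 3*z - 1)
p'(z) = (4*z - 9)/(-2*z^2 - 3*z - 1) + (4*z + 3)*(2*z^2 - 9*z - 6)/(-2*z^2 - 3*z - 1)^2 = (-24*z^2 - 28*z - 9)/(4*z^4 + 12*z^3 + 13*z^2 + 6*z + 1)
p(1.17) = 1.90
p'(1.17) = -1.42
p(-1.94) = -7.01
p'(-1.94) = -6.14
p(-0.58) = -1.60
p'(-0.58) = -184.59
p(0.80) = 2.55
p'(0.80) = -2.13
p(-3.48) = -3.35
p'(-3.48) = -0.93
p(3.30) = 0.43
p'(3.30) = -0.34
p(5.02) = 0.01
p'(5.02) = -0.17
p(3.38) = 0.40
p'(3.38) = -0.33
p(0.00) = 6.00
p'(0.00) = -9.00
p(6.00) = -0.13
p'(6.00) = -0.13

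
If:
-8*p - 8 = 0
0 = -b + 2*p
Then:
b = -2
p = -1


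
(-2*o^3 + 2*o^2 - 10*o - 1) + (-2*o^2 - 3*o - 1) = -2*o^3 - 13*o - 2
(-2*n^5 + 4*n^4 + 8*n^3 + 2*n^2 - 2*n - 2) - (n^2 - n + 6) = -2*n^5 + 4*n^4 + 8*n^3 + n^2 - n - 8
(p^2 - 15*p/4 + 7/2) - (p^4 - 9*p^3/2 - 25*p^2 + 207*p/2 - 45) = -p^4 + 9*p^3/2 + 26*p^2 - 429*p/4 + 97/2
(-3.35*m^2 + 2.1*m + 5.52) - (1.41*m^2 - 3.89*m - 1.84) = -4.76*m^2 + 5.99*m + 7.36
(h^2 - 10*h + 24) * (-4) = -4*h^2 + 40*h - 96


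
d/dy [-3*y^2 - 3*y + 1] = -6*y - 3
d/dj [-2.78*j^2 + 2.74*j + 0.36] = 2.74 - 5.56*j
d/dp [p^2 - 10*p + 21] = 2*p - 10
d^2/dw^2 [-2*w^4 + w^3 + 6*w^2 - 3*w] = -24*w^2 + 6*w + 12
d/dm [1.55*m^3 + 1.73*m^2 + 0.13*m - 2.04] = 4.65*m^2 + 3.46*m + 0.13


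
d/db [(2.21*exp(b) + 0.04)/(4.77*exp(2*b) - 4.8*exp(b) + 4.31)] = (-10.5417*exp(2*b) - 0.381600000000001*exp(b) + 9.7171)*exp(b)/(22.7529*exp(4*b) - 45.792*exp(3*b) + 64.1574*exp(2*b) - 41.376*exp(b) + 18.5761)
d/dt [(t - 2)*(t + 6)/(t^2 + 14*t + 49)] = 2*(5*t + 26)/(t^3 + 21*t^2 + 147*t + 343)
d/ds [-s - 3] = -1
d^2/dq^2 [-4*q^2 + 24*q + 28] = -8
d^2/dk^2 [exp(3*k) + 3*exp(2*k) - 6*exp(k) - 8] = (9*exp(2*k) + 12*exp(k) - 6)*exp(k)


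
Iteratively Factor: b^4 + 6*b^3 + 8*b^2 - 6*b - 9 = (b + 3)*(b^3 + 3*b^2 - b - 3) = (b + 3)^2*(b^2 - 1) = (b - 1)*(b + 3)^2*(b + 1)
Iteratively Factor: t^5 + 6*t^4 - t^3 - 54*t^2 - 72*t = (t + 2)*(t^4 + 4*t^3 - 9*t^2 - 36*t) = (t - 3)*(t + 2)*(t^3 + 7*t^2 + 12*t) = (t - 3)*(t + 2)*(t + 4)*(t^2 + 3*t) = (t - 3)*(t + 2)*(t + 3)*(t + 4)*(t)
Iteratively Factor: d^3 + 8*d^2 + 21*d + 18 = (d + 3)*(d^2 + 5*d + 6) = (d + 2)*(d + 3)*(d + 3)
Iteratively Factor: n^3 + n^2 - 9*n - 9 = (n + 1)*(n^2 - 9) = (n + 1)*(n + 3)*(n - 3)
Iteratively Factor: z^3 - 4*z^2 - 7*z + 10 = (z - 5)*(z^2 + z - 2) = (z - 5)*(z - 1)*(z + 2)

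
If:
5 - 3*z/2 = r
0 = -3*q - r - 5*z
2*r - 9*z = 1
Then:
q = -61/24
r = 31/8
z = 3/4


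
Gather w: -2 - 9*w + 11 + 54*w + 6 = 45*w + 15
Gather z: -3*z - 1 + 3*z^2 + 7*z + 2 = 3*z^2 + 4*z + 1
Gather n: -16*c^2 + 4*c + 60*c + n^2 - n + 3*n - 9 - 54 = -16*c^2 + 64*c + n^2 + 2*n - 63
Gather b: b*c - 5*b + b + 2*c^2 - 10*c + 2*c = b*(c - 4) + 2*c^2 - 8*c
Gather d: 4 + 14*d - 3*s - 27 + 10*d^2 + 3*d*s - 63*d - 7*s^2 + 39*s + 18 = 10*d^2 + d*(3*s - 49) - 7*s^2 + 36*s - 5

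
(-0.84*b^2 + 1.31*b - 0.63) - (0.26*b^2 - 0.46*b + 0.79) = -1.1*b^2 + 1.77*b - 1.42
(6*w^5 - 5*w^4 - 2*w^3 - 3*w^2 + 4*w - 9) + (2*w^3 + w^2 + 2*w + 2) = 6*w^5 - 5*w^4 - 2*w^2 + 6*w - 7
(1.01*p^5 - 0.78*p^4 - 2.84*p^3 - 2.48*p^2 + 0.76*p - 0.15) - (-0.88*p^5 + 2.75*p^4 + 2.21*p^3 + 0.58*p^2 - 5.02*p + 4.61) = 1.89*p^5 - 3.53*p^4 - 5.05*p^3 - 3.06*p^2 + 5.78*p - 4.76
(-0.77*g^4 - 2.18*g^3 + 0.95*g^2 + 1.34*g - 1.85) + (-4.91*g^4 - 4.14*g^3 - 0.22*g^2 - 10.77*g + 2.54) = -5.68*g^4 - 6.32*g^3 + 0.73*g^2 - 9.43*g + 0.69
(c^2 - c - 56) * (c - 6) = c^3 - 7*c^2 - 50*c + 336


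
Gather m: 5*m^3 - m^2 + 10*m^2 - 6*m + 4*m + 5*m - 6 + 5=5*m^3 + 9*m^2 + 3*m - 1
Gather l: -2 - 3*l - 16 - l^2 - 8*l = -l^2 - 11*l - 18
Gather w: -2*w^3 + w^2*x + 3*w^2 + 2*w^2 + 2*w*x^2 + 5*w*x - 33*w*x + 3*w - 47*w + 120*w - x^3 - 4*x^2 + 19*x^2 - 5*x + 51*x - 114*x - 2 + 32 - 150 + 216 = -2*w^3 + w^2*(x + 5) + w*(2*x^2 - 28*x + 76) - x^3 + 15*x^2 - 68*x + 96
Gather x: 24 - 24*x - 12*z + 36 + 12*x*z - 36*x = x*(12*z - 60) - 12*z + 60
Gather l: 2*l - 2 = 2*l - 2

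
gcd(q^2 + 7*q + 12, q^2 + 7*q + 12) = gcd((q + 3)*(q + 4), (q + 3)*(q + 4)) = q^2 + 7*q + 12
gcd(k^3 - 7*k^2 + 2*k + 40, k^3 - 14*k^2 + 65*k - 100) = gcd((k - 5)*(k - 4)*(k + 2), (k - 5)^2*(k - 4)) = k^2 - 9*k + 20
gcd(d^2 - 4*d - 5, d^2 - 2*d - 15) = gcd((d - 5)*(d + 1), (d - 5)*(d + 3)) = d - 5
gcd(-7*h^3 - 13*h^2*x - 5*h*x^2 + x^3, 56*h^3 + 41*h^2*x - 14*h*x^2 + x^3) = -7*h^2 - 6*h*x + x^2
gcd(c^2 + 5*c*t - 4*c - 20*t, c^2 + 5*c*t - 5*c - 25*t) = c + 5*t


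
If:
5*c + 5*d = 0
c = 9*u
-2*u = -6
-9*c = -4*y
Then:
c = 27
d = -27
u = 3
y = 243/4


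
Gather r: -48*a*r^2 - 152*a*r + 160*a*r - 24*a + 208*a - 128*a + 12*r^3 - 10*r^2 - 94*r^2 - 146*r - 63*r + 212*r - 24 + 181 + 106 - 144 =56*a + 12*r^3 + r^2*(-48*a - 104) + r*(8*a + 3) + 119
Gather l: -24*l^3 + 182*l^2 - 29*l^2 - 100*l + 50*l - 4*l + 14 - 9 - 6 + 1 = -24*l^3 + 153*l^2 - 54*l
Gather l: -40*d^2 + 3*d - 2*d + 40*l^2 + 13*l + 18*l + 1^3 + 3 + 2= -40*d^2 + d + 40*l^2 + 31*l + 6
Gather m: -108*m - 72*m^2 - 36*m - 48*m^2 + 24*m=-120*m^2 - 120*m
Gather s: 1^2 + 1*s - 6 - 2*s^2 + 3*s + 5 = -2*s^2 + 4*s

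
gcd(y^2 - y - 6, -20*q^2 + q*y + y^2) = 1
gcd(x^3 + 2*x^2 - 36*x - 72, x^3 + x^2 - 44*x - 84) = x^2 + 8*x + 12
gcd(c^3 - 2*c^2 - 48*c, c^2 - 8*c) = c^2 - 8*c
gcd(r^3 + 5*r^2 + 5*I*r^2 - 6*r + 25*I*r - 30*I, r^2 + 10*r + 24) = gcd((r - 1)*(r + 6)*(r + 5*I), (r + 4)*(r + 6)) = r + 6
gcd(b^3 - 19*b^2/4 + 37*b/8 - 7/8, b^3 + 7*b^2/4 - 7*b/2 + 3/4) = b^2 - 5*b/4 + 1/4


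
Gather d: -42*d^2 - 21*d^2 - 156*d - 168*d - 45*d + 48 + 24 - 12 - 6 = -63*d^2 - 369*d + 54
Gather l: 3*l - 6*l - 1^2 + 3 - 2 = -3*l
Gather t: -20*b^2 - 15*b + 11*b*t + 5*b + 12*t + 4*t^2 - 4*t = -20*b^2 - 10*b + 4*t^2 + t*(11*b + 8)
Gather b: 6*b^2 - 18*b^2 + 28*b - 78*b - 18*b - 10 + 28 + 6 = -12*b^2 - 68*b + 24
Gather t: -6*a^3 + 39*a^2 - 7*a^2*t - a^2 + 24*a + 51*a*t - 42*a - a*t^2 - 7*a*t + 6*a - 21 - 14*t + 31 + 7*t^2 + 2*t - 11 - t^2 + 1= -6*a^3 + 38*a^2 - 12*a + t^2*(6 - a) + t*(-7*a^2 + 44*a - 12)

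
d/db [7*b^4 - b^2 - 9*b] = 28*b^3 - 2*b - 9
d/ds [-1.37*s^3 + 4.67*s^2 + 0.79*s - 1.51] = -4.11*s^2 + 9.34*s + 0.79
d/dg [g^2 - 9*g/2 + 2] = 2*g - 9/2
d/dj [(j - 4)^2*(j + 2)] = 3*j*(j - 4)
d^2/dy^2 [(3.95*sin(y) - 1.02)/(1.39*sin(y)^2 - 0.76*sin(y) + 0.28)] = (-7.631795*sin(y)^5 + 3.710188*sin(y)^4 + 21.255046*sin(y)^3 - 13.663796*sin(y)^2 - 2.851496*sin(y) + 1.296784)/(2.685619*sin(y)^6 - 4.405188*sin(y)^5 + 4.031556*sin(y)^4 - 2.213728*sin(y)^3 + 0.812112*sin(y)^2 - 0.178752*sin(y) + 0.021952)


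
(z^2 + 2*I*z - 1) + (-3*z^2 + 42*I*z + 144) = -2*z^2 + 44*I*z + 143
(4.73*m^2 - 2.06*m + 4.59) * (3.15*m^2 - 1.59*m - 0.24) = 14.8995*m^4 - 14.0097*m^3 + 16.5987*m^2 - 6.8037*m - 1.1016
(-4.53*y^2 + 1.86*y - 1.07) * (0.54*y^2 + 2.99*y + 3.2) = -2.4462*y^4 - 12.5403*y^3 - 9.5124*y^2 + 2.7527*y - 3.424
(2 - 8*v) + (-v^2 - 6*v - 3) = -v^2 - 14*v - 1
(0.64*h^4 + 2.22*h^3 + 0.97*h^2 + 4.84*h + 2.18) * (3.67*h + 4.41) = 2.3488*h^5 + 10.9698*h^4 + 13.3501*h^3 + 22.0405*h^2 + 29.345*h + 9.6138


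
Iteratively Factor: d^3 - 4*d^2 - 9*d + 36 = (d + 3)*(d^2 - 7*d + 12) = (d - 4)*(d + 3)*(d - 3)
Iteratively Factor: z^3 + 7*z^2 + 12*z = (z + 4)*(z^2 + 3*z) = z*(z + 4)*(z + 3)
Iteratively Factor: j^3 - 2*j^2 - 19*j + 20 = (j - 1)*(j^2 - j - 20) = (j - 1)*(j + 4)*(j - 5)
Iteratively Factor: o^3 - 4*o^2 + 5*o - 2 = (o - 2)*(o^2 - 2*o + 1) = (o - 2)*(o - 1)*(o - 1)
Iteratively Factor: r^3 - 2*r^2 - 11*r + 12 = (r - 4)*(r^2 + 2*r - 3) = (r - 4)*(r - 1)*(r + 3)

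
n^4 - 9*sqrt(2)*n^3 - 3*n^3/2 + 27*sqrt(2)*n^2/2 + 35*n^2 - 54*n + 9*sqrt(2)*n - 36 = (n - 2)*(n + 1/2)*(n - 6*sqrt(2))*(n - 3*sqrt(2))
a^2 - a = a*(a - 1)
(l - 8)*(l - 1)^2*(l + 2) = l^4 - 8*l^3 - 3*l^2 + 26*l - 16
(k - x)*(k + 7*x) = k^2 + 6*k*x - 7*x^2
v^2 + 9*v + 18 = (v + 3)*(v + 6)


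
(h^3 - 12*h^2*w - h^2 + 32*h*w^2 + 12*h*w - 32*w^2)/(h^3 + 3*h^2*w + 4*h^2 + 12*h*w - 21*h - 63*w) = (h^3 - 12*h^2*w - h^2 + 32*h*w^2 + 12*h*w - 32*w^2)/(h^3 + 3*h^2*w + 4*h^2 + 12*h*w - 21*h - 63*w)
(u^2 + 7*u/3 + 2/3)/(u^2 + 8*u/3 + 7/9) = 3*(u + 2)/(3*u + 7)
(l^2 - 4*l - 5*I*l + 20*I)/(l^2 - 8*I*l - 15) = (l - 4)/(l - 3*I)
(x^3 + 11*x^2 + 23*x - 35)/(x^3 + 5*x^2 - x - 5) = (x + 7)/(x + 1)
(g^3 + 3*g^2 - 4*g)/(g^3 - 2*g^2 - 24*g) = (g - 1)/(g - 6)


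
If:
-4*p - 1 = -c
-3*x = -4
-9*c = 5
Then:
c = -5/9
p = -7/18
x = 4/3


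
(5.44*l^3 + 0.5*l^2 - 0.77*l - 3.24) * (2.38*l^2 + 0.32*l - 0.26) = 12.9472*l^5 + 2.9308*l^4 - 3.087*l^3 - 8.0876*l^2 - 0.8366*l + 0.8424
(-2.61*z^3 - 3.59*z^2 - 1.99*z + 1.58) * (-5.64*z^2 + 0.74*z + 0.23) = 14.7204*z^5 + 18.3162*z^4 + 7.9667*z^3 - 11.2095*z^2 + 0.7115*z + 0.3634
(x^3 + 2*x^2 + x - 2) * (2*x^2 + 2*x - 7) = 2*x^5 + 6*x^4 - x^3 - 16*x^2 - 11*x + 14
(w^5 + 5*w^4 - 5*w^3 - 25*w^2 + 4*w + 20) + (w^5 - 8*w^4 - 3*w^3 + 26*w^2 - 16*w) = 2*w^5 - 3*w^4 - 8*w^3 + w^2 - 12*w + 20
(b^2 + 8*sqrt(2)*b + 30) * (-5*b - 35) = -5*b^3 - 40*sqrt(2)*b^2 - 35*b^2 - 280*sqrt(2)*b - 150*b - 1050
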